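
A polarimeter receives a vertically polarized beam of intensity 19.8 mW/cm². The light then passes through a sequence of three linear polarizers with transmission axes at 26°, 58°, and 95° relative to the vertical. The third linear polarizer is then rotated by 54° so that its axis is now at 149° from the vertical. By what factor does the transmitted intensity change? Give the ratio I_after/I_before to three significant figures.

I_new/I_old ≈ 0.000478

Before rotation:
I₁ = I₀ cos²(26° − 0°) = I₀ cos²(26°) = 0.8078 I₀.
I₂ = I₁ cos²(58° − 26°) = 0.8078 I₀ · cos²(32°) = 0.581 I₀.
I₃ = I₂ cos²(95° − 58°) = 0.581 I₀ · cos²(37°) = 0.3706 I₀.
After rotation:
I₁ = I₀ cos²(26° − 0°) = I₀ cos²(26°) = 0.8078 I₀.
I₂ = I₁ cos²(58° − 26°) = 0.8078 I₀ · cos²(32°) = 0.581 I₀.
Angle between axes 2 and 3: 89°. I₃ = 0.581 I₀ · cos²(89°) = 0.000177 I₀.
Ratio = 0.000177 / 0.3706 = 0.0004775.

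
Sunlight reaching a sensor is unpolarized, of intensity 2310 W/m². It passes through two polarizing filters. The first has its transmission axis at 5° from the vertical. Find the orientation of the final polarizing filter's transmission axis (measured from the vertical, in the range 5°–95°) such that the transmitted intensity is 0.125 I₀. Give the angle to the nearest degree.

θ ≈ 65°

Unpolarized light through the first polarizer → I₁ = ½ I₀, now polarized at 5°.
Need I₂/I₀ = 0.125, so cos²(θ − 5°) = 0.125 / 0.5 = 0.25.
θ − 5° = arccos(√0.25) = 60.0°, giving θ ≈ 5 + 60.0 = 65.0°.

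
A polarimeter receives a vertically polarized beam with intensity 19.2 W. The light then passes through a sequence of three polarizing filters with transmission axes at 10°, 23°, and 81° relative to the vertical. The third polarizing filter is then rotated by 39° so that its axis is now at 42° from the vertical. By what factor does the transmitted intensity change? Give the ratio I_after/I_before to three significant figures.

I_new/I_old ≈ 3.18

Before rotation:
By Malus's law, I₁ = I₀ cos²(10° − 0°) = I₀ cos²(10°) = 0.9698 I₀.
I₂ = I₁ cos²(23° − 10°) = 0.9698 I₀ · cos²(13°) = 0.9208 I₀.
I₃ = I₂ cos²(81° − 23°) = 0.9208 I₀ · cos²(58°) = 0.2586 I₀.
After rotation:
I₁ = I₀ cos²(10° − 0°) = I₀ cos²(10°) = 0.9698 I₀.
I₂ = I₁ cos²(23° − 10°) = 0.9698 I₀ · cos²(13°) = 0.9208 I₀.
I₃ = I₂ cos²(42° − 23°) = 0.9208 I₀ · cos²(19°) = 0.8232 I₀.
Ratio = 0.8232 / 0.2586 = 3.184.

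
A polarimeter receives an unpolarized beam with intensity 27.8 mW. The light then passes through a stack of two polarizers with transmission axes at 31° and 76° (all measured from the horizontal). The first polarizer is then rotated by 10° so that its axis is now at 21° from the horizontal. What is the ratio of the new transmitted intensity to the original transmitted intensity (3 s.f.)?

I_new/I_old ≈ 0.658

Before rotation:
Unpolarized light through the first polarizer → I₁ = ½ I₀, now polarized at 31°.
I₂ = I₁ cos²(76° − 31°) = 0.5 I₀ · cos²(45°) = 0.25 I₀.
After rotation:
Unpolarized light through the first polarizer → I₁ = ½ I₀, now polarized at 21°.
I₂ = I₁ cos²(76° − 21°) = 0.5 I₀ · cos²(55°) = 0.1645 I₀.
Ratio = 0.1645 / 0.25 = 0.658.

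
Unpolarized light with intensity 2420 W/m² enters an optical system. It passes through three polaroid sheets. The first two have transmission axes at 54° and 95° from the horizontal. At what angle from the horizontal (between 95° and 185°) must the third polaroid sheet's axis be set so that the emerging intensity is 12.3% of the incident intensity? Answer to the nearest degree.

θ ≈ 144°

Unpolarized light through the first polarizer → I₁ = ½ I₀, now polarized at 54°.
I₂ = I₁ cos²(95° − 54°) = 0.5 I₀ · cos²(41°) = 0.2848 I₀.
Need I₃/I₀ = 0.123, so cos²(θ − 95°) = 0.123 / 0.2848 = 0.4319.
θ − 95° = arccos(√0.4319) = 48.9°, giving θ ≈ 95 + 48.9 = 143.9°.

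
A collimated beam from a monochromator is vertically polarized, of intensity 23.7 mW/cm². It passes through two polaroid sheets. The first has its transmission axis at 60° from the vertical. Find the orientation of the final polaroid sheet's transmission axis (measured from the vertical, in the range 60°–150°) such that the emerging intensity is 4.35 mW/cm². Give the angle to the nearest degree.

I₁ = I₀ cos²(60° − 0°) = I₀ cos²(60°) = 0.25 I₀.
Target fraction: 4.35 / 23.7 mW/cm² = 0.1835 of I₀.
Need I₂/I₀ = 0.1835, so cos²(θ − 60°) = 0.1835 / 0.25 = 0.7342.
θ − 60° = arccos(√0.7342) = 31.0°, giving θ ≈ 60 + 31.0 = 91.0°.

θ ≈ 91°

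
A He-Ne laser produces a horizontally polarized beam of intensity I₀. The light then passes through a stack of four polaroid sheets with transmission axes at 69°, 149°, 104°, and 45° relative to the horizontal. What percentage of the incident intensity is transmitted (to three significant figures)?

≈ 0.0514%

By Malus's law, I₁ = I₀ cos²(69° − 0°) = I₀ cos²(69°) = 0.1284 I₀.
I₂ = I₁ cos²(149° − 69°) = 0.1284 I₀ · cos²(80°) = 0.003873 I₀.
I₃ = I₂ cos²(104° − 149°) = 0.003873 I₀ · cos²(45°) = 0.001936 I₀.
I₄ = I₃ cos²(45° − 104°) = 0.001936 I₀ · cos²(59°) = 0.0005136 I₀.
That is 0.05136% of the incident intensity.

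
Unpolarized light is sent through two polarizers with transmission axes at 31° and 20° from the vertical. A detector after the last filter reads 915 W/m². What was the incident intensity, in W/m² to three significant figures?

I₀ ≈ 1900 W/m²

Unpolarized light through the first polarizer → I₁ = ½ I₀, now polarized at 31°.
I₂ = I₁ cos²(20° − 31°) = 0.5 I₀ · cos²(11°) = 0.4818 I₀.
So 915 W/m² = 0.4818 I₀, giving I₀ = 915/0.4818 = 1899 W/m².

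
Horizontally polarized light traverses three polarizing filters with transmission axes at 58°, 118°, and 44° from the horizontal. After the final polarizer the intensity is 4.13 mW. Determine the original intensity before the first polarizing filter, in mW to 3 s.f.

I₀ ≈ 774 mW

I₁ = I₀ cos²(58° − 0°) = I₀ cos²(58°) = 0.2808 I₀.
I₂ = I₁ cos²(118° − 58°) = 0.2808 I₀ · cos²(60°) = 0.0702 I₀.
I₃ = I₂ cos²(44° − 118°) = 0.0702 I₀ · cos²(74°) = 0.005334 I₀.
So 4.13 mW = 0.005334 I₀, giving I₀ = 4.13/0.005334 = 774.3 mW.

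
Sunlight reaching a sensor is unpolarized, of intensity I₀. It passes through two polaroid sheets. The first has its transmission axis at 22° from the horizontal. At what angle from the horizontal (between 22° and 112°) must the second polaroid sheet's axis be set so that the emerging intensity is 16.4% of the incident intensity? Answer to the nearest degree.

θ ≈ 77°

Unpolarized light through the first polarizer → I₁ = ½ I₀, now polarized at 22°.
Need I₂/I₀ = 0.164, so cos²(θ − 22°) = 0.164 / 0.5 = 0.328.
θ − 22° = arccos(√0.328) = 55.1°, giving θ ≈ 22 + 55.1 = 77.1°.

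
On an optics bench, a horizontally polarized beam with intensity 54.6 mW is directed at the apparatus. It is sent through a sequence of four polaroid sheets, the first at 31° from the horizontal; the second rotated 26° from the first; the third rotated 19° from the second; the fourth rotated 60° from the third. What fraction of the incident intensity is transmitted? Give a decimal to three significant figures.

I/I₀ ≈ 0.133

By Malus's law, I₁ = 54.6 mW · cos²(31°) = 40.12 mW.
I₂ = I₁ · cos²(26°) = 40.12 · 0.8078 = 32.41 mW.
I₃ = I₂ · cos²(19°) = 32.41 · 0.894 = 28.97 mW.
I₄ = I₃ · cos²(60°) = 28.97 · 0.25 = 7.243 mW.
Transmitted fraction = 0.1327.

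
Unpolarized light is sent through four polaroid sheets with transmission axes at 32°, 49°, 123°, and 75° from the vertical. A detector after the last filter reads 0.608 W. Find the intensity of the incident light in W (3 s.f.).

Unpolarized light through the first polarizer → I₁ = ½ I₀, now polarized at 32°.
I₂ = I₁ cos²(49° − 32°) = 0.5 I₀ · cos²(17°) = 0.4573 I₀.
I₃ = I₂ cos²(123° − 49°) = 0.4573 I₀ · cos²(74°) = 0.03474 I₀.
I₄ = I₃ cos²(75° − 123°) = 0.03474 I₀ · cos²(48°) = 0.01555 I₀.
So 0.608 W = 0.01555 I₀, giving I₀ = 0.608/0.01555 = 39.09 W.

I₀ ≈ 39.1 W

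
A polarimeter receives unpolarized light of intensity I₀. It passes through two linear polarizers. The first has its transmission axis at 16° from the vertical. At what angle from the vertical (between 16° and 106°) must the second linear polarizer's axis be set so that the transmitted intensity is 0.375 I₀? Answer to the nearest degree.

θ ≈ 46°

Unpolarized light through the first polarizer → I₁ = ½ I₀, now polarized at 16°.
Need I₂/I₀ = 0.375, so cos²(θ − 16°) = 0.375 / 0.5 = 0.75.
θ − 16° = arccos(√0.75) = 30.0°, giving θ ≈ 16 + 30.0 = 46.0°.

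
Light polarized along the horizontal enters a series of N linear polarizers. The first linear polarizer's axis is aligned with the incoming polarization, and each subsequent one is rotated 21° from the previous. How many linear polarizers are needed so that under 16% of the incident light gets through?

First polarizer is aligned with the polarization: full transmission.
Each further stage multiplies by cos²(21°) = 0.8716.
After N polarizers: T = 0.8716^(N−1). Require T < 0.16 ⇒ N−1 > ln(0.16)/ln(0.8716) = 13.33, so N−1 ≥ 14 and N = 15.
Check: N=15 gives T = 0.146 < 0.16; N=14 gives T = 0.1675.

N = 15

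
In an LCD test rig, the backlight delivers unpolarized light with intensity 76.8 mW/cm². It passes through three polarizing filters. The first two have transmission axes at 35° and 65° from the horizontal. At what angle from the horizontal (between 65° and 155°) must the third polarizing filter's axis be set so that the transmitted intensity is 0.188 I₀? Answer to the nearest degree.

θ ≈ 110°

Unpolarized light through the first polarizer → I₁ = ½ I₀, now polarized at 35°.
I₂ = I₁ cos²(65° − 35°) = 0.5 I₀ · cos²(30°) = 0.375 I₀.
Need I₃/I₀ = 0.188, so cos²(θ − 65°) = 0.188 / 0.375 = 0.5013.
θ − 65° = arccos(√0.5013) = 44.9°, giving θ ≈ 65 + 44.9 = 109.9°.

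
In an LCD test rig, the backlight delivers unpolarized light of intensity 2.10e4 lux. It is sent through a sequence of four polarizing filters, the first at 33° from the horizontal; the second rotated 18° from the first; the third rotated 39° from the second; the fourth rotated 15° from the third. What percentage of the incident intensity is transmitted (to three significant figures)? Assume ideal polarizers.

≈ 25.5%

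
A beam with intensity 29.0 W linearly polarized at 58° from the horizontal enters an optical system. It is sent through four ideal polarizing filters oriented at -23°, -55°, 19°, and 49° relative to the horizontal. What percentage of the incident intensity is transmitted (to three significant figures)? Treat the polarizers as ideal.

≈ 0.100%

By Malus's law, I₁ = 29.0 W · cos²(81°) = 0.7097 W.
I₂ = I₁ · cos²(32°) = 0.7097 · 0.7192 = 0.5104 W.
I₃ = I₂ · cos²(74°) = 0.5104 · 0.07598 = 0.03878 W.
I₄ = I₃ · cos²(30°) = 0.03878 · 0.75 = 0.02908 W.
That is 0.1003% of the incident intensity.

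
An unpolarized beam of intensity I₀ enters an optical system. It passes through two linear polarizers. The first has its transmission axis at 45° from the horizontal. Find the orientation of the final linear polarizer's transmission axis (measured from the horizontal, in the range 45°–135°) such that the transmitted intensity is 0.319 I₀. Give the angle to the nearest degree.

Unpolarized light through the first polarizer → I₁ = ½ I₀, now polarized at 45°.
Need I₂/I₀ = 0.319, so cos²(θ − 45°) = 0.319 / 0.5 = 0.638.
θ − 45° = arccos(√0.638) = 37.0°, giving θ ≈ 45 + 37.0 = 82.0°.

θ ≈ 82°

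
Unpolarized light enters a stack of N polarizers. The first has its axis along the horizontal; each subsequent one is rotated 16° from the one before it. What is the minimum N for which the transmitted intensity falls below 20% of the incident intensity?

First polarizer halves the unpolarized light: factor 1/2.
Each further stage multiplies by cos²(16°) = 0.924.
After N polarizers: T = 0.5·0.924^(N−1). Require T < 0.20 ⇒ N−1 > ln(0.20/0.5)/ln(0.924) = 11.60, so N−1 ≥ 12 and N = 13.
Check: N=13 gives T = 0.1937 < 0.20; N=12 gives T = 0.2096.

N = 13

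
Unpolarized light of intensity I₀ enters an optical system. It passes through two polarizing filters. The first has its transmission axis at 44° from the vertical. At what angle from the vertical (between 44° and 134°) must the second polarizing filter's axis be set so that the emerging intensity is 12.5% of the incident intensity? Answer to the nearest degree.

θ ≈ 104°

Unpolarized light through the first polarizer → I₁ = ½ I₀, now polarized at 44°.
Need I₂/I₀ = 0.125, so cos²(θ − 44°) = 0.125 / 0.5 = 0.25.
θ − 44° = arccos(√0.25) = 60.0°, giving θ ≈ 44 + 60.0 = 104.0°.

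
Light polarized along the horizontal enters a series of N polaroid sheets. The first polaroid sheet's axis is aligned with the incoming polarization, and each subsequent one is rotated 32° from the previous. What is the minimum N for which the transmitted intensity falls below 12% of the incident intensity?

N = 8

First polarizer is aligned with the polarization: full transmission.
Each further stage multiplies by cos²(32°) = 0.7192.
After N polarizers: T = 0.7192^(N−1). Require T < 0.12 ⇒ N−1 > ln(0.12)/ln(0.7192) = 6.43, so N−1 ≥ 7 and N = 8.
Check: N=8 gives T = 0.09951 < 0.12; N=7 gives T = 0.1384.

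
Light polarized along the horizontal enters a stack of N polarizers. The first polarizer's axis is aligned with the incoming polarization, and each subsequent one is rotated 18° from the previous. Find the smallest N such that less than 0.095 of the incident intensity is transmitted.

N = 25

First polarizer is aligned with the polarization: full transmission.
Each further stage multiplies by cos²(18°) = 0.9045.
After N polarizers: T = 0.9045^(N−1). Require T < 0.095 ⇒ N−1 > ln(0.095)/ln(0.9045) = 23.45, so N−1 ≥ 24 and N = 25.
Check: N=25 gives T = 0.08993 < 0.095; N=24 gives T = 0.09942.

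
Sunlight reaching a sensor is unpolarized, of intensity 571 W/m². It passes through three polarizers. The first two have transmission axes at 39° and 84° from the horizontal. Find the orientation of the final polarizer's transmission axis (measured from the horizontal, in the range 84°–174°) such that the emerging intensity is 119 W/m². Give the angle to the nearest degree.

Unpolarized light through the first polarizer → I₁ = ½ I₀, now polarized at 39°.
I₂ = I₁ cos²(84° − 39°) = 0.5 I₀ · cos²(45°) = 0.25 I₀.
Target fraction: 119 / 571 W/m² = 0.2084 of I₀.
Need I₃/I₀ = 0.2084, so cos²(θ − 84°) = 0.2084 / 0.25 = 0.8336.
θ − 84° = arccos(√0.8336) = 24.1°, giving θ ≈ 84 + 24.1 = 108.1°.

θ ≈ 108°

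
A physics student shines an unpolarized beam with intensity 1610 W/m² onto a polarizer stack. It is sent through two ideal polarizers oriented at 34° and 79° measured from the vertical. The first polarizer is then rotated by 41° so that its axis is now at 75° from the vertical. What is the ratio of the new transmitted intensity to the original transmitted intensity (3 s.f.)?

I_new/I_old ≈ 1.99

Before rotation:
Unpolarized light through the first polarizer → I₁ = ½ I₀, now polarized at 34°.
I₂ = I₁ cos²(79° − 34°) = 0.5 I₀ · cos²(45°) = 0.25 I₀.
After rotation:
Unpolarized light through the first polarizer → I₁ = ½ I₀, now polarized at 75°.
I₂ = I₁ cos²(79° − 75°) = 0.5 I₀ · cos²(4°) = 0.4976 I₀.
Ratio = 0.4976 / 0.25 = 1.99.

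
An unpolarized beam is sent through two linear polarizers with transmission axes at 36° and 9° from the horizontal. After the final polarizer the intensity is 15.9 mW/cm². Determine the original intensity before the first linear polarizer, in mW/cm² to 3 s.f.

I₀ ≈ 40.1 mW/cm²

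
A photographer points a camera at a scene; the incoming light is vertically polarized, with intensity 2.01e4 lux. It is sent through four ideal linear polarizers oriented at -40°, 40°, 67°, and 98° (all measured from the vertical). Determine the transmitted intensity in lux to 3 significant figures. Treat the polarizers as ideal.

By Malus's law, I₁ = 2.01e4 lux · cos²(40°) = 1.18e+04 lux.
I₂ = I₁ · cos²(80°) = 1.18e+04 · 0.03015 = 355.7 lux.
I₃ = I₂ · cos²(27°) = 355.7 · 0.7939 = 282.4 lux.
I₄ = I₃ · cos²(31°) = 282.4 · 0.7347 = 207.5 lux.

I ≈ 207 lux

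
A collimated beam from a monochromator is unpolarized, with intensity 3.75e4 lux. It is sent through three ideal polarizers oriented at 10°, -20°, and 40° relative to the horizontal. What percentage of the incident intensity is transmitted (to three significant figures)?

Unpolarized light through the first polarizer → I₁ = 3.75e4 lux/2 = 1.875e+04 lux, polarized at 10°.
I₂ = I₁ · cos²(30°) = 1.875e+04 · 0.75 = 1.406e+04 lux.
I₃ = I₂ · cos²(60°) = 1.406e+04 · 0.25 = 3516 lux.
That is 9.375% of the incident intensity.

≈ 9.38%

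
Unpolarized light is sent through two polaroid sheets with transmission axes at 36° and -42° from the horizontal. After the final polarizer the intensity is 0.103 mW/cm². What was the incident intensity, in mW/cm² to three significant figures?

I₀ ≈ 4.77 mW/cm²

Unpolarized light through the first polarizer → I₁ = ½ I₀, now polarized at 36°.
I₂ = I₁ cos²(-42° − 36°) = 0.5 I₀ · cos²(78°) = 0.02161 I₀.
So 0.103 mW/cm² = 0.02161 I₀, giving I₀ = 0.103/0.02161 = 4.766 mW/cm².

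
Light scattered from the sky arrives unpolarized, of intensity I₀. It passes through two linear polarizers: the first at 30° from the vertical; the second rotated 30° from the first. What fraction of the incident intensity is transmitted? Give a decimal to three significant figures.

Unpolarized light through the first polarizer → I₁ = ½ I₀, now polarized at 30°.
I₂ = I₁ cos²(30°) = 0.5 · 0.75 I₀ = 0.375 I₀.
Transmitted fraction = 0.375.

≈ 0.375 I₀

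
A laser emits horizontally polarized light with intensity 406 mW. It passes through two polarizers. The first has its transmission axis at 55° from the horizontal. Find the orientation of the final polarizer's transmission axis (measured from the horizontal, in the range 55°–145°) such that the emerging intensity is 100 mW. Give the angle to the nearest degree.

θ ≈ 85°

I₁ = I₀ cos²(55° − 0°) = I₀ cos²(55°) = 0.329 I₀.
Target fraction: 100 / 406 mW = 0.2463 of I₀.
Need I₂/I₀ = 0.2463, so cos²(θ − 55°) = 0.2463 / 0.329 = 0.7487.
θ − 55° = arccos(√0.7487) = 30.1°, giving θ ≈ 55 + 30.1 = 85.1°.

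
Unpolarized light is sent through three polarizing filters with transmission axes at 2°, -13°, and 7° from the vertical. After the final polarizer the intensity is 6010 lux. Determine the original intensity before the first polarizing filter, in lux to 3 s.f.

I₀ ≈ 1.46e4 lux

Unpolarized light through the first polarizer → I₁ = ½ I₀, now polarized at 2°.
I₂ = I₁ cos²(-13° − 2°) = 0.5 I₀ · cos²(15°) = 0.4665 I₀.
I₃ = I₂ cos²(7° + 13°) = 0.4665 I₀ · cos²(20°) = 0.4119 I₀.
So 6010 lux = 0.4119 I₀, giving I₀ = 6010/0.4119 = 1.459e+04 lux.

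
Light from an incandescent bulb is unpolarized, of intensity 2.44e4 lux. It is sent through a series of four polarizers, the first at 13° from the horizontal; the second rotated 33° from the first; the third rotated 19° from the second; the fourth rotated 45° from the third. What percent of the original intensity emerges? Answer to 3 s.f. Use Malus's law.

≈ 15.7%

Unpolarized light through the first polarizer → I₁ = 2.44e4 lux/2 = 1.22e+04 lux, polarized at 13°.
I₂ = I₁ · cos²(33°) = 1.22e+04 · 0.7034 = 8581 lux.
I₃ = I₂ · cos²(19°) = 8581 · 0.894 = 7672 lux.
I₄ = I₃ · cos²(45°) = 7672 · 0.5 = 3836 lux.
That is 15.72% of the incident intensity.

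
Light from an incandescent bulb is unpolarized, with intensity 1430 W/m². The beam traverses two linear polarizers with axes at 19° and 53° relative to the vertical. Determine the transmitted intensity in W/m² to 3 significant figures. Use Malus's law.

I ≈ 491 W/m²

Unpolarized light through the first polarizer → I₁ = 1430 W/m²/2 = 715 W/m², polarized at 19°.
I₂ = I₁ · cos²(34°) = 715 · 0.6873 = 491.4 W/m².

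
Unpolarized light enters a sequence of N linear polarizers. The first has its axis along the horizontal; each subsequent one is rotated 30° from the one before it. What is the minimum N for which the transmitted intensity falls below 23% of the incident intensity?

N = 4

First polarizer halves the unpolarized light: factor 1/2.
Each further stage multiplies by cos²(30°) = 0.75.
After N polarizers: T = 0.5·0.75^(N−1). Require T < 0.23 ⇒ N−1 > ln(0.23/0.5)/ln(0.75) = 2.70, so N−1 ≥ 3 and N = 4.
Check: N=4 gives T = 0.2109 < 0.23; N=3 gives T = 0.2813.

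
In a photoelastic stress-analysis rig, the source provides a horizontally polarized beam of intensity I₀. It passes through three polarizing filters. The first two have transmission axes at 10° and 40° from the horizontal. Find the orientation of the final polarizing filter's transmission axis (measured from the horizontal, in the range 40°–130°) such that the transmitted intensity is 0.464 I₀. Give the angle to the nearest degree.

θ ≈ 77°

By Malus's law, I₁ = I₀ cos²(10° − 0°) = I₀ cos²(10°) = 0.9698 I₀.
I₂ = I₁ cos²(40° − 10°) = 0.9698 I₀ · cos²(30°) = 0.7274 I₀.
Need I₃/I₀ = 0.464, so cos²(θ − 40°) = 0.464 / 0.7274 = 0.6379.
θ − 40° = arccos(√0.6379) = 37.0°, giving θ ≈ 40 + 37.0 = 77.0°.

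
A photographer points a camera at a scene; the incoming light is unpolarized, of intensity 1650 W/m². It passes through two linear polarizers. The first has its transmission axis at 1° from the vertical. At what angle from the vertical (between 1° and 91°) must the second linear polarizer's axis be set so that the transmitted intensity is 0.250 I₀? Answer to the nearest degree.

Unpolarized light through the first polarizer → I₁ = ½ I₀, now polarized at 1°.
Need I₂/I₀ = 0.25, so cos²(θ − 1°) = 0.25 / 0.5 = 0.5.
θ − 1° = arccos(√0.5) = 45.0°, giving θ ≈ 1 + 45.0 = 46.0°.

θ ≈ 46°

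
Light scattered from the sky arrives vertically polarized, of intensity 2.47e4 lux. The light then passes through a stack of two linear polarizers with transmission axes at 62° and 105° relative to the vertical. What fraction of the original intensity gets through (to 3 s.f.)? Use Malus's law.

I/I₀ ≈ 0.118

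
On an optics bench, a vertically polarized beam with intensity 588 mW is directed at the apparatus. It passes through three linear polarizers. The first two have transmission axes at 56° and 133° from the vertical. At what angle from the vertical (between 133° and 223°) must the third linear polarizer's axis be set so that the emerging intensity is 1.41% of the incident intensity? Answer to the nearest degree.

θ ≈ 152°

By Malus's law, I₁ = I₀ cos²(56° − 0°) = I₀ cos²(56°) = 0.3127 I₀.
I₂ = I₁ cos²(133° − 56°) = 0.3127 I₀ · cos²(77°) = 0.01582 I₀.
Need I₃/I₀ = 0.0141, so cos²(θ − 133°) = 0.0141 / 0.01582 = 0.8911.
θ − 133° = arccos(√0.8911) = 19.3°, giving θ ≈ 133 + 19.3 = 152.3°.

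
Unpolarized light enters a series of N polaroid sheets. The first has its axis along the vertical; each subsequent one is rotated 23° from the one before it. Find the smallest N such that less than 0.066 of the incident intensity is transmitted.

N = 14

First polarizer halves the unpolarized light: factor 1/2.
Each further stage multiplies by cos²(23°) = 0.8473.
After N polarizers: T = 0.5·0.8473^(N−1). Require T < 0.066 ⇒ N−1 > ln(0.066/0.5)/ln(0.8473) = 12.22, so N−1 ≥ 13 and N = 14.
Check: N=14 gives T = 0.05803 < 0.066; N=13 gives T = 0.06849.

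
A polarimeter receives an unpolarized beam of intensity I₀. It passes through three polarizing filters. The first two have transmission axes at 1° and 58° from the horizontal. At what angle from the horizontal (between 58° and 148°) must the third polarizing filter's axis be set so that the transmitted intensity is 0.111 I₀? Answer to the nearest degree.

Unpolarized light through the first polarizer → I₁ = ½ I₀, now polarized at 1°.
I₂ = I₁ cos²(58° − 1°) = 0.5 I₀ · cos²(57°) = 0.1483 I₀.
Need I₃/I₀ = 0.111, so cos²(θ − 58°) = 0.111 / 0.1483 = 0.7484.
θ − 58° = arccos(√0.7484) = 30.1°, giving θ ≈ 58 + 30.1 = 88.1°.

θ ≈ 88°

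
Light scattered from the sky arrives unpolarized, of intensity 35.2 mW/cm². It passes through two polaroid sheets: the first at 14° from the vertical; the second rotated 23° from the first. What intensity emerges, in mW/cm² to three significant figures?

Unpolarized light through the first polarizer → I₁ = 35.2 mW/cm²/2 = 17.6 mW/cm², polarized at 14°.
I₂ = I₁ · cos²(23°) = 17.6 · 0.8473 = 14.91 mW/cm².

I ≈ 14.9 mW/cm²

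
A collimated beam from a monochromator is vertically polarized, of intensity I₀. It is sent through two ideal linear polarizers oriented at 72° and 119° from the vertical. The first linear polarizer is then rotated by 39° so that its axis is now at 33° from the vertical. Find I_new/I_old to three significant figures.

I_new/I_old ≈ 0.0771

Before rotation:
I₁ = I₀ cos²(72° − 0°) = I₀ cos²(72°) = 0.09549 I₀.
I₂ = I₁ cos²(119° − 72°) = 0.09549 I₀ · cos²(47°) = 0.04442 I₀.
After rotation:
I₁ = I₀ cos²(33° − 0°) = I₀ cos²(33°) = 0.7034 I₀.
I₂ = I₁ cos²(119° − 33°) = 0.7034 I₀ · cos²(86°) = 0.003423 I₀.
Ratio = 0.003423 / 0.04442 = 0.07706.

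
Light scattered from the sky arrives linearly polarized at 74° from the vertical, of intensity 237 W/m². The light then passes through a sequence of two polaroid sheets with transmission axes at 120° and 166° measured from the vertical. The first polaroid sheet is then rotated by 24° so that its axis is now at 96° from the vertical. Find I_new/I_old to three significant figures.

I_new/I_old ≈ 0.432

Before rotation:
By Malus's law, I₁ = I₀ cos²(120° − 74°) = I₀ cos²(46°) = 0.4826 I₀.
I₂ = I₁ cos²(166° − 120°) = 0.4826 I₀ · cos²(46°) = 0.2329 I₀.
After rotation:
I₁ = I₀ cos²(96° − 74°) = I₀ cos²(22°) = 0.8597 I₀.
I₂ = I₁ cos²(166° − 96°) = 0.8597 I₀ · cos²(70°) = 0.1006 I₀.
Ratio = 0.1006 / 0.2329 = 0.4319.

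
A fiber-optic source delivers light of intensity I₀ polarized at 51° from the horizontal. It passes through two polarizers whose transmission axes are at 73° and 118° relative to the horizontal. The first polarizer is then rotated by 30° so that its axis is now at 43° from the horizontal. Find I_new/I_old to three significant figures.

I_new/I_old ≈ 0.153

Before rotation:
I₁ = I₀ cos²(73° − 51°) = I₀ cos²(22°) = 0.8597 I₀.
I₂ = I₁ cos²(118° − 73°) = 0.8597 I₀ · cos²(45°) = 0.4298 I₀.
After rotation:
I₁ = I₀ cos²(43° − 51°) = I₀ cos²(8°) = 0.9806 I₀.
I₂ = I₁ cos²(118° − 43°) = 0.9806 I₀ · cos²(75°) = 0.06569 I₀.
Ratio = 0.06569 / 0.4298 = 0.1528.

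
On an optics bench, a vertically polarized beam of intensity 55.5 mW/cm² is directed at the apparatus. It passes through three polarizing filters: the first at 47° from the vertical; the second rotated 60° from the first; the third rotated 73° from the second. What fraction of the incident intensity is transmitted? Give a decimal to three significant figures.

I/I₀ ≈ 0.00994

I₁ = 55.5 mW/cm² · cos²(47°) = 25.81 mW/cm².
I₂ = I₁ · cos²(60°) = 25.81 · 0.25 = 6.454 mW/cm².
I₃ = I₂ · cos²(73°) = 6.454 · 0.08548 = 0.5517 mW/cm².
Transmitted fraction = 0.00994.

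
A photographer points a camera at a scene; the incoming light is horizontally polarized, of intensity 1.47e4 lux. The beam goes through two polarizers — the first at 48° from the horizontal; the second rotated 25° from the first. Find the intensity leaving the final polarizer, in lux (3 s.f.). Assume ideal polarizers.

I ≈ 5410 lux

I₁ = 1.47e4 lux · cos²(48°) = 6582 lux.
I₂ = I₁ · cos²(25°) = 6582 · 0.8214 = 5406 lux.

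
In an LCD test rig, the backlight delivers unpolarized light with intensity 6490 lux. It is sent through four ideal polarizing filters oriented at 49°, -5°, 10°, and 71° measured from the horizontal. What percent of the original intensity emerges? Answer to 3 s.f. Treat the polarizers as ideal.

Unpolarized light through the first polarizer → I₁ = 6490 lux/2 = 3245 lux, polarized at 49°.
I₂ = I₁ · cos²(54°) = 3245 · 0.3455 = 1121 lux.
I₃ = I₂ · cos²(15°) = 1121 · 0.933 = 1046 lux.
I₄ = I₃ · cos²(61°) = 1046 · 0.235 = 245.9 lux.
That is 3.788% of the incident intensity.

≈ 3.79%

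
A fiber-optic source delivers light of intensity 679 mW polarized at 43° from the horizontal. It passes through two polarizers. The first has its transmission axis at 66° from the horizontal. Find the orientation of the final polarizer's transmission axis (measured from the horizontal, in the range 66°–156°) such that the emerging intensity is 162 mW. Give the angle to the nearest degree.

By Malus's law, I₁ = I₀ cos²(66° − 43°) = I₀ cos²(23°) = 0.8473 I₀.
Target fraction: 162 / 679 mW = 0.2386 of I₀.
Need I₂/I₀ = 0.2386, so cos²(θ − 66°) = 0.2386 / 0.8473 = 0.2816.
θ − 66° = arccos(√0.2816) = 58.0°, giving θ ≈ 66 + 58.0 = 124.0°.

θ ≈ 124°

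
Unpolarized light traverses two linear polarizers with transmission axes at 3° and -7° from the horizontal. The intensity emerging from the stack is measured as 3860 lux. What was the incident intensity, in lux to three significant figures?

I₀ ≈ 7960 lux

Unpolarized light through the first polarizer → I₁ = ½ I₀, now polarized at 3°.
I₂ = I₁ cos²(-7° − 3°) = 0.5 I₀ · cos²(10°) = 0.4849 I₀.
So 3860 lux = 0.4849 I₀, giving I₀ = 3860/0.4849 = 7960 lux.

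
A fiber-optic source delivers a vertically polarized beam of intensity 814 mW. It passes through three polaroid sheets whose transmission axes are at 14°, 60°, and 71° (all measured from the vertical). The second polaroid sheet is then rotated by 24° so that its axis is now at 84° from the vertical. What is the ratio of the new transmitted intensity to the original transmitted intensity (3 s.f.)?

I_new/I_old ≈ 0.239

Before rotation:
I₁ = I₀ cos²(14° − 0°) = I₀ cos²(14°) = 0.9415 I₀.
I₂ = I₁ cos²(60° − 14°) = 0.9415 I₀ · cos²(46°) = 0.4543 I₀.
I₃ = I₂ cos²(71° − 60°) = 0.4543 I₀ · cos²(11°) = 0.4378 I₀.
After rotation:
I₁ = I₀ cos²(14° − 0°) = I₀ cos²(14°) = 0.9415 I₀.
I₂ = I₁ cos²(84° − 14°) = 0.9415 I₀ · cos²(70°) = 0.1101 I₀.
I₃ = I₂ cos²(71° − 84°) = 0.1101 I₀ · cos²(13°) = 0.1046 I₀.
Ratio = 0.1046 / 0.4378 = 0.2388.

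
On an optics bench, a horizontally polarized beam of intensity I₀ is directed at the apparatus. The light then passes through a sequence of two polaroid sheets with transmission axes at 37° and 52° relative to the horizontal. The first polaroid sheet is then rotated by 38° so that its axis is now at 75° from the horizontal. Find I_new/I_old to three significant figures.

I_new/I_old ≈ 0.0954

Before rotation:
By Malus's law, I₁ = I₀ cos²(37° − 0°) = I₀ cos²(37°) = 0.6378 I₀.
I₂ = I₁ cos²(52° − 37°) = 0.6378 I₀ · cos²(15°) = 0.5951 I₀.
After rotation:
I₁ = I₀ cos²(75° − 0°) = I₀ cos²(75°) = 0.06699 I₀.
I₂ = I₁ cos²(52° − 75°) = 0.06699 I₀ · cos²(23°) = 0.05676 I₀.
Ratio = 0.05676 / 0.5951 = 0.09538.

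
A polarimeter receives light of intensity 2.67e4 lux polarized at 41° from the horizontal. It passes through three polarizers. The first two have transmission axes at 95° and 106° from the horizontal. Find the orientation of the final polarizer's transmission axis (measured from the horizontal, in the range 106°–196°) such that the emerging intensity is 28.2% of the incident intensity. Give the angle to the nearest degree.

θ ≈ 129°

I₁ = I₀ cos²(95° − 41°) = I₀ cos²(54°) = 0.3455 I₀.
I₂ = I₁ cos²(106° − 95°) = 0.3455 I₀ · cos²(11°) = 0.3329 I₀.
Need I₃/I₀ = 0.282, so cos²(θ − 106°) = 0.282 / 0.3329 = 0.8471.
θ − 106° = arccos(√0.8471) = 23.0°, giving θ ≈ 106 + 23.0 = 129.0°.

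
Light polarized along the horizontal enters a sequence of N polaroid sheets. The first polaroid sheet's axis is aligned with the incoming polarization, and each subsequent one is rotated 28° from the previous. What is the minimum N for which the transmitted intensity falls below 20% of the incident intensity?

N = 8

First polarizer is aligned with the polarization: full transmission.
Each further stage multiplies by cos²(28°) = 0.7796.
After N polarizers: T = 0.7796^(N−1). Require T < 0.20 ⇒ N−1 > ln(0.20)/ln(0.7796) = 6.46, so N−1 ≥ 7 and N = 8.
Check: N=8 gives T = 0.175 < 0.20; N=7 gives T = 0.2245.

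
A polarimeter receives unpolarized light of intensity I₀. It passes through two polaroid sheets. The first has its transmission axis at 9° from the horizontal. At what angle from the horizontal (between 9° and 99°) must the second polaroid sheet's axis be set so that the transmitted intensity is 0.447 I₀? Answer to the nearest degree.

θ ≈ 28°

Unpolarized light through the first polarizer → I₁ = ½ I₀, now polarized at 9°.
Need I₂/I₀ = 0.447, so cos²(θ − 9°) = 0.447 / 0.5 = 0.894.
θ − 9° = arccos(√0.894) = 19.0°, giving θ ≈ 9 + 19.0 = 28.0°.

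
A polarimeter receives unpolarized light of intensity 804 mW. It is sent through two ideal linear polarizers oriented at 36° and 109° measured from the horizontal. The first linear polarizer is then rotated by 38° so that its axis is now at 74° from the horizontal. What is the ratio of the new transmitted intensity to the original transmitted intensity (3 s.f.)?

I_new/I_old ≈ 7.85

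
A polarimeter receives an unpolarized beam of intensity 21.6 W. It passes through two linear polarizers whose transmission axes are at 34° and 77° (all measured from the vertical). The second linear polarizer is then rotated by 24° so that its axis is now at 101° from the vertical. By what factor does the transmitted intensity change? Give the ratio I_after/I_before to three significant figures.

Before rotation:
Unpolarized light through the first polarizer → I₁ = ½ I₀, now polarized at 34°.
I₂ = I₁ cos²(77° − 34°) = 0.5 I₀ · cos²(43°) = 0.2674 I₀.
After rotation:
Unpolarized light through the first polarizer → I₁ = ½ I₀, now polarized at 34°.
I₂ = I₁ cos²(101° − 34°) = 0.5 I₀ · cos²(67°) = 0.07634 I₀.
Ratio = 0.07634 / 0.2674 = 0.2854.

I_new/I_old ≈ 0.285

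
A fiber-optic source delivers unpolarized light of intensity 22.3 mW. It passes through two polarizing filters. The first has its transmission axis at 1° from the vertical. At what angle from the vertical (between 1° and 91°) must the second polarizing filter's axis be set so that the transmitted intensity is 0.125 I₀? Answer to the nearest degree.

θ ≈ 61°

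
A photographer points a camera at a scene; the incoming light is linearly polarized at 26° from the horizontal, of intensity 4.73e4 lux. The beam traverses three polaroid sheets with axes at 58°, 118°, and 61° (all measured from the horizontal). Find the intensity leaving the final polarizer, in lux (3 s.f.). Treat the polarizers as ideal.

I ≈ 2520 lux

I₁ = 4.73e4 lux · cos²(32°) = 3.402e+04 lux.
I₂ = I₁ · cos²(60°) = 3.402e+04 · 0.25 = 8504 lux.
I₃ = I₂ · cos²(57°) = 8504 · 0.2966 = 2523 lux.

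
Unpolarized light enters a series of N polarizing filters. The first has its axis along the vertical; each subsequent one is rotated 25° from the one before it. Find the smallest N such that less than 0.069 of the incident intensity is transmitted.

First polarizer halves the unpolarized light: factor 1/2.
Each further stage multiplies by cos²(25°) = 0.8214.
After N polarizers: T = 0.5·0.8214^(N−1). Require T < 0.069 ⇒ N−1 > ln(0.069/0.5)/ln(0.8214) = 10.07, so N−1 ≥ 11 and N = 12.
Check: N=12 gives T = 0.05742 < 0.069; N=11 gives T = 0.0699.

N = 12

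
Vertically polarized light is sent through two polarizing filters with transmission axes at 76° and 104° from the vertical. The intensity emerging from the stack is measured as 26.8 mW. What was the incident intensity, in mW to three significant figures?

I₁ = I₀ cos²(76° − 0°) = I₀ cos²(76°) = 0.05853 I₀.
I₂ = I₁ cos²(104° − 76°) = 0.05853 I₀ · cos²(28°) = 0.04563 I₀.
So 26.8 mW = 0.04563 I₀, giving I₀ = 26.8/0.04563 = 587.4 mW.

I₀ ≈ 587 mW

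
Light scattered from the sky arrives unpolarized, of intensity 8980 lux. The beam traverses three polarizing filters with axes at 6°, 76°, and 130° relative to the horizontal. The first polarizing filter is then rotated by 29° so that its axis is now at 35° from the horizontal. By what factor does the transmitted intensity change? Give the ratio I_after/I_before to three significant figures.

Before rotation:
Unpolarized light through the first polarizer → I₁ = ½ I₀, now polarized at 6°.
I₂ = I₁ cos²(76° − 6°) = 0.5 I₀ · cos²(70°) = 0.05849 I₀.
I₃ = I₂ cos²(130° − 76°) = 0.05849 I₀ · cos²(54°) = 0.02021 I₀.
After rotation:
Unpolarized light through the first polarizer → I₁ = ½ I₀, now polarized at 35°.
I₂ = I₁ cos²(76° − 35°) = 0.5 I₀ · cos²(41°) = 0.2848 I₀.
I₃ = I₂ cos²(130° − 76°) = 0.2848 I₀ · cos²(54°) = 0.09839 I₀.
Ratio = 0.09839 / 0.02021 = 4.869.

I_new/I_old ≈ 4.87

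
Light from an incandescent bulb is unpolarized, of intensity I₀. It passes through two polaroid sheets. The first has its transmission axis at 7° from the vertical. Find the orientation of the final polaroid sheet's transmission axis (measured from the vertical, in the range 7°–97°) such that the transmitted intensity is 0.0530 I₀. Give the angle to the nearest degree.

Unpolarized light through the first polarizer → I₁ = ½ I₀, now polarized at 7°.
Need I₂/I₀ = 0.053, so cos²(θ − 7°) = 0.053 / 0.5 = 0.106.
θ − 7° = arccos(√0.106) = 71.0°, giving θ ≈ 7 + 71.0 = 78.0°.

θ ≈ 78°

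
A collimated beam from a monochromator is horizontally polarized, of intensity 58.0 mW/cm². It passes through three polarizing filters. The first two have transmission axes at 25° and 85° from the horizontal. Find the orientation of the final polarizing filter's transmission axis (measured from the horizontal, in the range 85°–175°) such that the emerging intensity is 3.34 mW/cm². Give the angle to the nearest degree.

By Malus's law, I₁ = I₀ cos²(25° − 0°) = I₀ cos²(25°) = 0.8214 I₀.
I₂ = I₁ cos²(85° − 25°) = 0.8214 I₀ · cos²(60°) = 0.2053 I₀.
Target fraction: 3.34 / 58.0 mW/cm² = 0.05759 of I₀.
Need I₃/I₀ = 0.05759, so cos²(θ − 85°) = 0.05759 / 0.2053 = 0.2804.
θ − 85° = arccos(√0.2804) = 58.0°, giving θ ≈ 85 + 58.0 = 143.0°.

θ ≈ 143°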